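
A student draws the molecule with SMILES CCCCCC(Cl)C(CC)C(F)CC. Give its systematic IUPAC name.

5-chloro-4-ethyl-3-fluorodecane

The parent chain contains 10 carbons (decane).
Choose the numbering such that the substituent locant set {3,4,5} is lower than {6,7,8} at the first point of difference.
That gives a chloro group at C-5; an ethyl group at C-4; a fluoro group at C-3.
Substituent prefixes are cited in alphabetical order (multiplying prefixes like di-/tri- are ignored for ordering).
The name is 5-chloro-4-ethyl-3-fluorodecane.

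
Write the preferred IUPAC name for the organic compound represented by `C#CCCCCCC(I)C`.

8-iodonon-1-yne

The longest chain bearing the multiple bond is 9 carbons long (nonane).
There is one C≡C triple bond, indicated by the ending -yne.
Choose the numbering such that numbering from this end puts the triple bond at C-1 rather than C-8.
With this numbering: the triple bond between C-1 and C-2; an iodo group at C-8.
Assembling the pieces gives 8-iodonon-1-yne.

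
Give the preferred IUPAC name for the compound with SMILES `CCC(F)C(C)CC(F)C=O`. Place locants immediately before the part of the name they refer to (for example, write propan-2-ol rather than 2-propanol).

2,5-difluoro-4-methylheptanal

The longest carbon chain that includes the –CHO group has 7 carbons, so the parent hydride is heptane.
An aldehyde (terminal –CHO) is the principal characteristic group, giving the suffix -al.
Choose the numbering such that the aldehyde carbon is C-1 by definition.
That gives fluoro groups at C-2 and C-5; a methyl group at C-4.
Prefixes are listed alphabetically: fluoro, methyl.
Putting it together: 2,5-difluoro-4-methylheptanal.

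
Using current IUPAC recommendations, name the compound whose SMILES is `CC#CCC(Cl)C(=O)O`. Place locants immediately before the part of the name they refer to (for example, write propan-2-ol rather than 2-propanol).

2-chlorohex-4-ynoic acid

Counting along the main chain through the –COOH group and the multiple bond gives 6 carbons: the parent is hexane.
The highest-priority functional group is a carboxylic acid (terminal –COOH), so the name ends in -oic acid.
There is one C≡C triple bond, indicated by the ending -yne.
Choose the numbering such that the carboxylic acid carbon is C-1 by definition.
With this numbering: the triple bond between C-4 and C-5; a chloro group at C-2.
Assembling the pieces gives 2-chlorohex-4-ynoic acid.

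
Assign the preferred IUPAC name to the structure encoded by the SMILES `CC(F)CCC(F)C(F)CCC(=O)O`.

Counting along the main chain through the –COOH group gives 9 carbons: the parent is nonane.
A carboxylic acid (terminal –COOH) is the principal characteristic group, giving the suffix -oic acid.
Choose the numbering such that the carboxylic acid carbon is C-1 by definition.
That gives fluoro groups at C-4 and C-5 and C-8.
The name is 4,5,8-trifluorononanoic acid.

4,5,8-trifluorononanoic acid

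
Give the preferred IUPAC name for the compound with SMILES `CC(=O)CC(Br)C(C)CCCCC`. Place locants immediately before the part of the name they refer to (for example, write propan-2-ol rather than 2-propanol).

The longest carbon chain that includes the carbonyl has 10 carbons, so the parent hydride is decane.
The principal characteristic group is a ketone (C=O on an internal carbon), named with the suffix -one.
Choose the numbering such that numbering from this end puts the carbonyl group at C-2 rather than C-9.
That gives the carbonyl at C-2; a bromo group at C-4; a methyl group at C-5.
Substituent prefixes are cited in alphabetical order (multiplying prefixes like di-/tri- are ignored for ordering).
The name is 4-bromo-5-methyldecan-2-one.

4-bromo-5-methyldecan-2-one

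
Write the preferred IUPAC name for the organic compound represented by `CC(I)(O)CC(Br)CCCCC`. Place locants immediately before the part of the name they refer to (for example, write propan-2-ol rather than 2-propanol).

The longest chain bearing the –OH group is 9 carbons long (nonane).
The principal characteristic group is an alcohol (–OH), named with the suffix -ol.
The numbering direction is chosen so that numbering from this end puts the hydroxyl group at C-2 rather than C-8.
With this numbering: the hydroxyl at C-2; a bromo group at C-4; an iodo group at C-2.
Substituent prefixes are cited in alphabetical order (multiplying prefixes like di-/tri- are ignored for ordering).
Putting it together: 4-bromo-2-iodononan-2-ol.

4-bromo-2-iodononan-2-ol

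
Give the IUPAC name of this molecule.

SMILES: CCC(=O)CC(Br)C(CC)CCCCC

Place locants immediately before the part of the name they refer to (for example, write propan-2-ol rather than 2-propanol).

Counting along the main chain through the carbonyl gives 11 carbons: the parent is undecane.
The highest-priority functional group is a ketone (C=O on an internal carbon), so the name ends in -one.
The numbering direction is chosen so that numbering from this end puts the carbonyl group at C-3 rather than C-9.
This places the carbonyl at C-3; a bromo group at C-5; an ethyl group at C-6.
Prefixes are listed alphabetically: bromo, ethyl.
The name is 5-bromo-6-ethylundecan-3-one.

5-bromo-6-ethylundecan-3-one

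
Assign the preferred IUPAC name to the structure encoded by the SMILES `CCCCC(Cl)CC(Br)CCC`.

4-bromo-6-chlorodecane

The longest continuous carbon chain has 10 atoms, so the parent hydride is decane.
The numbering direction is chosen so that the substituent locant set {4,6} is lower than {5,7} at the first point of difference.
With this numbering: a bromo group at C-4; a chloro group at C-6.
The substituents are ordered alphabetically, ignoring any di-/tri- multipliers.
Assembling the pieces gives 4-bromo-6-chlorodecane.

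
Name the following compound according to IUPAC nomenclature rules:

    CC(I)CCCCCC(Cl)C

2-chloro-8-iodononane

The longest continuous carbon chain has 9 atoms, so the parent hydride is nonane.
The numbering direction is chosen so that the locant sets are identical either way, so the alphabetically earlier chloro substituent takes the lower locant (2 rather than 8).
This places a chloro group at C-2; an iodo group at C-8.
Prefixes are listed alphabetically: chloro, iodo.
Assembling the pieces gives 2-chloro-8-iodononane.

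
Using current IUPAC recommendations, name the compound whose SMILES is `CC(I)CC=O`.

3-iodobutanal

The longest carbon chain that includes the –CHO group has 4 carbons, so the parent hydride is butane.
An aldehyde (terminal –CHO) is the principal characteristic group, giving the suffix -al.
The numbering direction is chosen so that the aldehyde carbon is C-1 by definition.
This places an iodo group at C-3.
Assembling the pieces gives 3-iodobutanal.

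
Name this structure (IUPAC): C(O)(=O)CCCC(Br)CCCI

The longest chain bearing the –COOH group is 8 carbons long (octane).
The principal characteristic group is a carboxylic acid (terminal –COOH), named with the suffix -oic acid.
Choose the numbering such that the carboxylic acid carbon is C-1 by definition.
That gives a bromo group at C-5; an iodo group at C-8.
Substituent prefixes are cited in alphabetical order (multiplying prefixes like di-/tri- are ignored for ordering).
The name is 5-bromo-8-iodooctanoic acid.

5-bromo-8-iodooctanoic acid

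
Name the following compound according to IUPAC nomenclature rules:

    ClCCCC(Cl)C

1,4-dichloropentane

The longest continuous carbon chain has 5 atoms, so the parent hydride is pentane.
Choose the numbering such that the substituent locant set {1,4} is lower than {2,5} at the first point of difference.
This places chloro groups at C-1 and C-4.
Putting it together: 1,4-dichloropentane.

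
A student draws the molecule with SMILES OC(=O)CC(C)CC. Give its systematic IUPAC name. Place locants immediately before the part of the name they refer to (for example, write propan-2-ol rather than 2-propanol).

3-methylpentanoic acid

The longest chain bearing the –COOH group is 5 carbons long (pentane).
A carboxylic acid (terminal –COOH) is the principal characteristic group, giving the suffix -oic acid.
Choose the numbering such that the carboxylic acid carbon is C-1 by definition.
This places a methyl group at C-3.
Assembling the pieces gives 3-methylpentanoic acid.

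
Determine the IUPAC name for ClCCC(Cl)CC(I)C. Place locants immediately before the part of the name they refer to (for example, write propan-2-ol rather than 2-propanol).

1,3-dichloro-5-iodohexane

The parent chain contains 6 carbons (hexane).
Number the chain so that the substituent locant set {1,3,5} is lower than {2,4,6} at the first point of difference.
This places chloro groups at C-1 and C-3; an iodo group at C-5.
Prefixes are listed alphabetically: chloro, iodo.
Assembling the pieces gives 1,3-dichloro-5-iodohexane.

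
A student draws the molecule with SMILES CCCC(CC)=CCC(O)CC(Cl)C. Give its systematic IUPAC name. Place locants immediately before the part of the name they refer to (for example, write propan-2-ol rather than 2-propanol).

The longest chain bearing the –OH group and the multiple bond is 10 carbons long (decane).
The principal characteristic group is an alcohol (–OH), named with the suffix -ol.
There is one C=C double bond, indicated by the ending -ene.
Choose the numbering such that numbering from this end puts the hydroxyl group at C-4 rather than C-7.
That gives the hydroxyl at C-4; the double bond between C-6 and C-7; a chloro group at C-2; an ethyl group at C-7.
The substituents are ordered alphabetically, ignoring any di-/tri- multipliers.
The name is 2-chloro-7-ethyldec-6-en-4-ol.

2-chloro-7-ethyldec-6-en-4-ol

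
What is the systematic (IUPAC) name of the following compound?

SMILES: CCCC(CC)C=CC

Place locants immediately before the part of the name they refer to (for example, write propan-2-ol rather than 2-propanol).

The longest chain bearing the multiple bond is 7 carbons long (heptane).
There is one C=C double bond, indicated by the ending -ene.
The numbering direction is chosen so that numbering from this end puts the double bond at C-2 rather than C-5.
That gives the double bond between C-2 and C-3; an ethyl group at C-4.
Putting it together: 4-ethylhept-2-ene.

4-ethylhept-2-ene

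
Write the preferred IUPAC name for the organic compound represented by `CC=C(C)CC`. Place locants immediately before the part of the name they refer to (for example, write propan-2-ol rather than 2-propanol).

3-methylpent-2-ene

The longest carbon chain that includes the multiple bond has 5 carbons, so the parent hydride is pentane.
A C=C double bond in the chain gives the infix -ene-.
Choose the numbering such that numbering from this end puts the double bond at C-2 rather than C-3.
This places the double bond between C-2 and C-3; a methyl group at C-3.
Assembling the pieces gives 3-methylpent-2-ene.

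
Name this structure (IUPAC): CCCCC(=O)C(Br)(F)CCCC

6-bromo-6-fluorodecan-5-one

The longest chain bearing the carbonyl is 10 carbons long (decane).
The highest-priority functional group is a ketone (C=O on an internal carbon), so the name ends in -one.
Number the chain so that numbering from this end puts the carbonyl group at C-5 rather than C-6.
This places the carbonyl at C-5; a bromo group at C-6; a fluoro group at C-6.
The substituents are ordered alphabetically, ignoring any di-/tri- multipliers.
Assembling the pieces gives 6-bromo-6-fluorodecan-5-one.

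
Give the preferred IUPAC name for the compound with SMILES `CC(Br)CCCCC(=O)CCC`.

The longest chain bearing the carbonyl is 10 carbons long (decane).
A ketone (C=O on an internal carbon) is the principal characteristic group, giving the suffix -one.
The numbering direction is chosen so that numbering from this end puts the carbonyl group at C-4 rather than C-7.
With this numbering: the carbonyl at C-4; a bromo group at C-9.
Assembling the pieces gives 9-bromodecan-4-one.

9-bromodecan-4-one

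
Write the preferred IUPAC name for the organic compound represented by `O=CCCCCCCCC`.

nonanal

The longest carbon chain that includes the –CHO group has 9 carbons, so the parent hydride is nonane.
An aldehyde (terminal –CHO) is the principal characteristic group, giving the suffix -al.
Number the chain so that the aldehyde carbon is C-1 by definition.
Assembling the pieces gives nonanal.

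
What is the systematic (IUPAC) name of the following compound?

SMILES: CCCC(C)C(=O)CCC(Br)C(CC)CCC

8-bromo-9-ethyl-4-methyldodecan-5-one

The longest chain bearing the carbonyl is 12 carbons long (dodecane).
The principal characteristic group is a ketone (C=O on an internal carbon), named with the suffix -one.
Choose the numbering such that numbering from this end puts the carbonyl group at C-5 rather than C-8.
With this numbering: the carbonyl at C-5; a bromo group at C-8; an ethyl group at C-9; a methyl group at C-4.
The substituents are ordered alphabetically, ignoring any di-/tri- multipliers.
Assembling the pieces gives 8-bromo-9-ethyl-4-methyldodecan-5-one.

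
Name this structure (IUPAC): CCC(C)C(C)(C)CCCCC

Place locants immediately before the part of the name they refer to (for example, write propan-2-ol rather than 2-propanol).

The longest carbon chain is 9 atoms: the parent is nonane.
The numbering direction is chosen so that the substituent locant set {3,4,4} is lower than {6,6,7} at the first point of difference.
This places methyl groups at C-3 and C-4 (×2).
The name is 3,4,4-trimethylnonane.

3,4,4-trimethylnonane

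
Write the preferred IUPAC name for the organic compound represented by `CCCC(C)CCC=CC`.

The longest carbon chain that includes the multiple bond has 9 carbons, so the parent hydride is nonane.
A C=C double bond in the chain gives the infix -ene-.
Number the chain so that numbering from this end puts the double bond at C-2 rather than C-7.
With this numbering: the double bond between C-2 and C-3; a methyl group at C-6.
The name is 6-methylnon-2-ene.

6-methylnon-2-ene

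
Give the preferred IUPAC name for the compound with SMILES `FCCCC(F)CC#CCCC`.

7,10-difluorodec-4-yne

The longest carbon chain that includes the multiple bond has 10 carbons, so the parent hydride is decane.
The chain contains a C≡C triple bond, so the unsaturation ending is -yne.
Choose the numbering such that numbering from this end puts the triple bond at C-4 rather than C-6.
This places the triple bond between C-4 and C-5; fluoro groups at C-7 and C-10.
The name is 7,10-difluorodec-4-yne.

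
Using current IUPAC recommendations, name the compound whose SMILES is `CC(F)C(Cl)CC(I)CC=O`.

The longest chain bearing the –CHO group is 7 carbons long (heptane).
An aldehyde (terminal –CHO) is the principal characteristic group, giving the suffix -al.
The numbering direction is chosen so that the aldehyde carbon is C-1 by definition.
With this numbering: a chloro group at C-5; a fluoro group at C-6; an iodo group at C-3.
Substituent prefixes are cited in alphabetical order (multiplying prefixes like di-/tri- are ignored for ordering).
Putting it together: 5-chloro-6-fluoro-3-iodoheptanal.

5-chloro-6-fluoro-3-iodoheptanal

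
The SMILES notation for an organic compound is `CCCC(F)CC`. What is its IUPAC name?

3-fluorohexane

The longest carbon chain is 6 atoms: the parent is hexane.
Choose the numbering such that the substituent locant set {3} is lower than {4} at the first point of difference.
That gives a fluoro group at C-3.
The name is 3-fluorohexane.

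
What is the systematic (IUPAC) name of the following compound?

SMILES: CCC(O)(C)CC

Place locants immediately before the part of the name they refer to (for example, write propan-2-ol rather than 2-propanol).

3-methylpentan-3-ol

The longest carbon chain that includes the –OH group has 5 carbons, so the parent hydride is pentane.
The highest-priority functional group is an alcohol (–OH), so the name ends in -ol.
The molecule is symmetric, so either numbering direction gives the same locants.
That gives the hydroxyl at C-3; a methyl group at C-3.
Assembling the pieces gives 3-methylpentan-3-ol.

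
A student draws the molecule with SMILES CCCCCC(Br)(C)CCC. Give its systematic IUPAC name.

The parent chain contains 9 carbons (nonane).
Choose the numbering such that the substituent locant set {4,4} is lower than {6,6} at the first point of difference.
That gives a bromo group at C-4; a methyl group at C-4.
Substituent prefixes are cited in alphabetical order (multiplying prefixes like di-/tri- are ignored for ordering).
Putting it together: 4-bromo-4-methylnonane.

4-bromo-4-methylnonane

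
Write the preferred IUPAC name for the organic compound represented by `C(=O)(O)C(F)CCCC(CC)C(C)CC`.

The longest chain bearing the –COOH group is 9 carbons long (nonane).
The principal characteristic group is a carboxylic acid (terminal –COOH), named with the suffix -oic acid.
Choose the numbering such that the carboxylic acid carbon is C-1 by definition.
This places an ethyl group at C-6; a fluoro group at C-2; a methyl group at C-7.
Prefixes are listed alphabetically: ethyl, fluoro, methyl.
Putting it together: 6-ethyl-2-fluoro-7-methylnonanoic acid.

6-ethyl-2-fluoro-7-methylnonanoic acid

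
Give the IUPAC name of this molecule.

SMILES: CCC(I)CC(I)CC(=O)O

3,5-diiodoheptanoic acid

The longest chain bearing the –COOH group is 7 carbons long (heptane).
The highest-priority functional group is a carboxylic acid (terminal –COOH), so the name ends in -oic acid.
Number the chain so that the carboxylic acid carbon is C-1 by definition.
With this numbering: iodo groups at C-3 and C-5.
The name is 3,5-diiodoheptanoic acid.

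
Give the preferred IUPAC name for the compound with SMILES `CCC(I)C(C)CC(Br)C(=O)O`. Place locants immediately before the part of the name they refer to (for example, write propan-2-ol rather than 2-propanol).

2-bromo-5-iodo-4-methylheptanoic acid

The longest chain bearing the –COOH group is 7 carbons long (heptane).
A carboxylic acid (terminal –COOH) is the principal characteristic group, giving the suffix -oic acid.
Number the chain so that the carboxylic acid carbon is C-1 by definition.
That gives a bromo group at C-2; an iodo group at C-5; a methyl group at C-4.
Prefixes are listed alphabetically: bromo, iodo, methyl.
Assembling the pieces gives 2-bromo-5-iodo-4-methylheptanoic acid.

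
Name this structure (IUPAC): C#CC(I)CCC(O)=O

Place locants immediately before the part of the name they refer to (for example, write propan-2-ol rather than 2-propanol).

The longest chain bearing the –COOH group and the multiple bond is 6 carbons long (hexane).
The highest-priority functional group is a carboxylic acid (terminal –COOH), so the name ends in -oic acid.
There is one C≡C triple bond, indicated by the ending -yne.
The numbering direction is chosen so that the carboxylic acid carbon is C-1 by definition.
This places the triple bond between C-5 and C-6; an iodo group at C-4.
Assembling the pieces gives 4-iodohex-5-ynoic acid.

4-iodohex-5-ynoic acid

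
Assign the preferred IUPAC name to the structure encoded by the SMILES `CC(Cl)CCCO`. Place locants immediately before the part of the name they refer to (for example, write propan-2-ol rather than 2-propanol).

4-chloropentan-1-ol

The longest carbon chain that includes the –OH group has 5 carbons, so the parent hydride is pentane.
The highest-priority functional group is an alcohol (–OH), so the name ends in -ol.
Choose the numbering such that numbering from this end puts the hydroxyl group at C-1 rather than C-5.
This places the hydroxyl at C-1; a chloro group at C-4.
The name is 4-chloropentan-1-ol.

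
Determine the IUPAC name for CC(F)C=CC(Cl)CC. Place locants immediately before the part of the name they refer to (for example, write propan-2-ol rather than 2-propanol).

5-chloro-2-fluorohept-3-ene

The longest chain bearing the multiple bond is 7 carbons long (heptane).
A C=C double bond in the chain gives the infix -ene-.
The numbering direction is chosen so that numbering from this end puts the double bond at C-3 rather than C-4.
This places the double bond between C-3 and C-4; a chloro group at C-5; a fluoro group at C-2.
The substituents are ordered alphabetically, ignoring any di-/tri- multipliers.
The name is 5-chloro-2-fluorohept-3-ene.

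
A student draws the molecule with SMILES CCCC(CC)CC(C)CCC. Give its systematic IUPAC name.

4-ethyl-6-methylnonane

The parent chain contains 9 carbons (nonane).
Number the chain so that the locant sets are identical either way, so the alphabetically earlier ethyl substituent takes the lower locant (4 rather than 6).
That gives an ethyl group at C-4; a methyl group at C-6.
The substituents are ordered alphabetically, ignoring any di-/tri- multipliers.
Assembling the pieces gives 4-ethyl-6-methylnonane.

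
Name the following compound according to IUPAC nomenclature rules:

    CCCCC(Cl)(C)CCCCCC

The parent chain contains 11 carbons (undecane).
Choose the numbering such that the substituent locant set {5,5} is lower than {7,7} at the first point of difference.
With this numbering: a chloro group at C-5; a methyl group at C-5.
The substituents are ordered alphabetically, ignoring any di-/tri- multipliers.
Assembling the pieces gives 5-chloro-5-methylundecane.

5-chloro-5-methylundecane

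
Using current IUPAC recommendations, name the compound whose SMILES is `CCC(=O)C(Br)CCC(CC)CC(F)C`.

The longest chain bearing the carbonyl is 10 carbons long (decane).
A ketone (C=O on an internal carbon) is the principal characteristic group, giving the suffix -one.
Number the chain so that numbering from this end puts the carbonyl group at C-3 rather than C-8.
That gives the carbonyl at C-3; a bromo group at C-4; an ethyl group at C-7; a fluoro group at C-9.
Prefixes are listed alphabetically: bromo, ethyl, fluoro.
Assembling the pieces gives 4-bromo-7-ethyl-9-fluorodecan-3-one.

4-bromo-7-ethyl-9-fluorodecan-3-one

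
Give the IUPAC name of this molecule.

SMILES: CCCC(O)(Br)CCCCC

4-bromononan-4-ol

The longest carbon chain that includes the –OH group has 9 carbons, so the parent hydride is nonane.
An alcohol (–OH) is the principal characteristic group, giving the suffix -ol.
Choose the numbering such that numbering from this end puts the hydroxyl group at C-4 rather than C-6.
That gives the hydroxyl at C-4; a bromo group at C-4.
The name is 4-bromononan-4-ol.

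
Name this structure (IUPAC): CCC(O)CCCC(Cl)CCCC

Counting along the main chain through the –OH group gives 11 carbons: the parent is undecane.
The highest-priority functional group is an alcohol (–OH), so the name ends in -ol.
Choose the numbering such that numbering from this end puts the hydroxyl group at C-3 rather than C-9.
That gives the hydroxyl at C-3; a chloro group at C-7.
The name is 7-chloroundecan-3-ol.

7-chloroundecan-3-ol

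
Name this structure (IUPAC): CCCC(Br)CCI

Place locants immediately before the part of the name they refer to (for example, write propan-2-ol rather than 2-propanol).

The longest carbon chain is 6 atoms: the parent is hexane.
Number the chain so that the substituent locant set {1,3} is lower than {4,6} at the first point of difference.
With this numbering: a bromo group at C-3; an iodo group at C-1.
Prefixes are listed alphabetically: bromo, iodo.
Putting it together: 3-bromo-1-iodohexane.

3-bromo-1-iodohexane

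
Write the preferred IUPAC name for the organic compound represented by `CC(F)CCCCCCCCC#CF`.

The longest carbon chain that includes the multiple bond has 12 carbons, so the parent hydride is dodecane.
The chain contains a C≡C triple bond, so the unsaturation ending is -yne.
Choose the numbering such that numbering from this end puts the triple bond at C-1 rather than C-11.
This places the triple bond between C-1 and C-2; fluoro groups at C-1 and C-11.
Assembling the pieces gives 1,11-difluorododec-1-yne.

1,11-difluorododec-1-yne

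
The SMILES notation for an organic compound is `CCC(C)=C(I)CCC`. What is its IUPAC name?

4-iodo-3-methylhept-3-ene

Counting along the main chain through the multiple bond gives 7 carbons: the parent is heptane.
The chain contains a C=C double bond, so the unsaturation ending is -ene.
Choose the numbering such that numbering from this end puts the double bond at C-3 rather than C-4.
With this numbering: the double bond between C-3 and C-4; an iodo group at C-4; a methyl group at C-3.
Prefixes are listed alphabetically: iodo, methyl.
Putting it together: 4-iodo-3-methylhept-3-ene.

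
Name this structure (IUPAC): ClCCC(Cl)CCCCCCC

1,3-dichlorodecane

The parent chain contains 10 carbons (decane).
Choose the numbering such that the substituent locant set {1,3} is lower than {8,10} at the first point of difference.
With this numbering: chloro groups at C-1 and C-3.
Assembling the pieces gives 1,3-dichlorodecane.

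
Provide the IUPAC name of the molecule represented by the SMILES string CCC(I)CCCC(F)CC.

3-fluoro-7-iodononane

The longest continuous carbon chain has 9 atoms, so the parent hydride is nonane.
The numbering direction is chosen so that the locant sets are identical either way, so the alphabetically earlier fluoro substituent takes the lower locant (3 rather than 7).
This places a fluoro group at C-3; an iodo group at C-7.
The substituents are ordered alphabetically, ignoring any di-/tri- multipliers.
Assembling the pieces gives 3-fluoro-7-iodononane.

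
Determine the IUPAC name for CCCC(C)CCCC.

4-methyloctane

The longest carbon chain is 8 atoms: the parent is octane.
The numbering direction is chosen so that the substituent locant set {4} is lower than {5} at the first point of difference.
With this numbering: a methyl group at C-4.
The name is 4-methyloctane.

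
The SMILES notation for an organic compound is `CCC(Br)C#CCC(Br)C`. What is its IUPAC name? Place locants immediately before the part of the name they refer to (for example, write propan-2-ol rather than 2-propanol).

2,6-dibromooct-4-yne

Counting along the main chain through the multiple bond gives 8 carbons: the parent is octane.
There is one C≡C triple bond, indicated by the ending -yne.
Number the chain so that the substituent locant set {2,6} is lower than {3,7} at the first point of difference.
That gives the triple bond between C-4 and C-5; bromo groups at C-2 and C-6.
Assembling the pieces gives 2,6-dibromooct-4-yne.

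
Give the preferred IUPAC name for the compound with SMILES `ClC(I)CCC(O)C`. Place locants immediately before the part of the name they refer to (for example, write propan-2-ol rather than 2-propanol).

5-chloro-5-iodopentan-2-ol

The longest chain bearing the –OH group is 5 carbons long (pentane).
An alcohol (–OH) is the principal characteristic group, giving the suffix -ol.
Number the chain so that numbering from this end puts the hydroxyl group at C-2 rather than C-4.
That gives the hydroxyl at C-2; a chloro group at C-5; an iodo group at C-5.
Substituent prefixes are cited in alphabetical order (multiplying prefixes like di-/tri- are ignored for ordering).
The name is 5-chloro-5-iodopentan-2-ol.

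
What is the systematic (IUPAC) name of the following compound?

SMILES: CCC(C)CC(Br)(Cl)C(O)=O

2-bromo-2-chloro-4-methylhexanoic acid

Counting along the main chain through the –COOH group gives 6 carbons: the parent is hexane.
A carboxylic acid (terminal –COOH) is the principal characteristic group, giving the suffix -oic acid.
The numbering direction is chosen so that the carboxylic acid carbon is C-1 by definition.
This places a bromo group at C-2; a chloro group at C-2; a methyl group at C-4.
Substituent prefixes are cited in alphabetical order (multiplying prefixes like di-/tri- are ignored for ordering).
Assembling the pieces gives 2-bromo-2-chloro-4-methylhexanoic acid.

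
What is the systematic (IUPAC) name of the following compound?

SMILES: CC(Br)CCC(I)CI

The longest carbon chain is 6 atoms: the parent is hexane.
The numbering direction is chosen so that the substituent locant set {1,2,5} is lower than {2,5,6} at the first point of difference.
With this numbering: a bromo group at C-5; iodo groups at C-1 and C-2.
Substituent prefixes are cited in alphabetical order (multiplying prefixes like di-/tri- are ignored for ordering).
Putting it together: 5-bromo-1,2-diiodohexane.

5-bromo-1,2-diiodohexane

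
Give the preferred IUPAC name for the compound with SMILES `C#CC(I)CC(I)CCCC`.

The longest carbon chain that includes the multiple bond has 9 carbons, so the parent hydride is nonane.
A C≡C triple bond in the chain gives the infix -yne-.
Number the chain so that numbering from this end puts the triple bond at C-1 rather than C-8.
This places the triple bond between C-1 and C-2; iodo groups at C-3 and C-5.
The name is 3,5-diiodonon-1-yne.

3,5-diiodonon-1-yne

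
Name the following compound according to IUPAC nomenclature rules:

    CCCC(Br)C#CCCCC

The longest chain bearing the multiple bond is 10 carbons long (decane).
There is one C≡C triple bond, indicated by the ending -yne.
Number the chain so that the substituent locant set {4} is lower than {7} at the first point of difference.
This places the triple bond between C-5 and C-6; a bromo group at C-4.
The name is 4-bromodec-5-yne.

4-bromodec-5-yne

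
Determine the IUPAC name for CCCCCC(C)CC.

The parent chain contains 8 carbons (octane).
The numbering direction is chosen so that the substituent locant set {3} is lower than {6} at the first point of difference.
That gives a methyl group at C-3.
Putting it together: 3-methyloctane.

3-methyloctane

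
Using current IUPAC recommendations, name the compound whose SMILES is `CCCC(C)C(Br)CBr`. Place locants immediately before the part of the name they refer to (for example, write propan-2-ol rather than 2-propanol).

The parent chain contains 6 carbons (hexane).
Number the chain so that the substituent locant set {1,2,3} is lower than {4,5,6} at the first point of difference.
This places bromo groups at C-1 and C-2; a methyl group at C-3.
Prefixes are listed alphabetically: bromo, methyl.
The name is 1,2-dibromo-3-methylhexane.

1,2-dibromo-3-methylhexane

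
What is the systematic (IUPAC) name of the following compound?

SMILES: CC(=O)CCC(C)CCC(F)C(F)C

The longest carbon chain that includes the carbonyl has 10 carbons, so the parent hydride is decane.
The principal characteristic group is a ketone (C=O on an internal carbon), named with the suffix -one.
The numbering direction is chosen so that numbering from this end puts the carbonyl group at C-2 rather than C-9.
That gives the carbonyl at C-2; fluoro groups at C-8 and C-9; a methyl group at C-5.
Substituent prefixes are cited in alphabetical order (multiplying prefixes like di-/tri- are ignored for ordering).
Assembling the pieces gives 8,9-difluoro-5-methyldecan-2-one.

8,9-difluoro-5-methyldecan-2-one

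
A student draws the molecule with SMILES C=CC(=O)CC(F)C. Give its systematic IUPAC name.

Counting along the main chain through the carbonyl and the multiple bond gives 6 carbons: the parent is hexane.
The principal characteristic group is a ketone (C=O on an internal carbon), named with the suffix -one.
A C=C double bond in the chain gives the infix -ene-.
Number the chain so that numbering from this end puts the carbonyl group at C-3 rather than C-4.
This places the carbonyl at C-3; the double bond between C-1 and C-2; a fluoro group at C-5.
The name is 5-fluorohex-1-en-3-one.

5-fluorohex-1-en-3-one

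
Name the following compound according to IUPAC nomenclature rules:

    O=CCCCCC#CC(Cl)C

Counting along the main chain through the –CHO group and the multiple bond gives 9 carbons: the parent is nonane.
The principal characteristic group is an aldehyde (terminal –CHO), named with the suffix -al.
The chain contains a C≡C triple bond, so the unsaturation ending is -yne.
The numbering direction is chosen so that the aldehyde carbon is C-1 by definition.
That gives the triple bond between C-6 and C-7; a chloro group at C-8.
The name is 8-chloronon-6-ynal.

8-chloronon-6-ynal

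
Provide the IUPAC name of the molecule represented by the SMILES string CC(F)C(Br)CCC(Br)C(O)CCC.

5,8-dibromo-9-fluorodecan-4-ol

Counting along the main chain through the –OH group gives 10 carbons: the parent is decane.
An alcohol (–OH) is the principal characteristic group, giving the suffix -ol.
Number the chain so that numbering from this end puts the hydroxyl group at C-4 rather than C-7.
This places the hydroxyl at C-4; bromo groups at C-5 and C-8; a fluoro group at C-9.
Prefixes are listed alphabetically: bromo, fluoro.
The name is 5,8-dibromo-9-fluorodecan-4-ol.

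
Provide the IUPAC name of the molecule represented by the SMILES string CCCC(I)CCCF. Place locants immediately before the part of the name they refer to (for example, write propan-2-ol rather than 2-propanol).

1-fluoro-4-iodoheptane

The parent chain contains 7 carbons (heptane).
The numbering direction is chosen so that the substituent locant set {1,4} is lower than {4,7} at the first point of difference.
With this numbering: a fluoro group at C-1; an iodo group at C-4.
Substituent prefixes are cited in alphabetical order (multiplying prefixes like di-/tri- are ignored for ordering).
The name is 1-fluoro-4-iodoheptane.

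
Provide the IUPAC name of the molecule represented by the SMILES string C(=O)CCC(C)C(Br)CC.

Counting along the main chain through the –CHO group gives 7 carbons: the parent is heptane.
An aldehyde (terminal –CHO) is the principal characteristic group, giving the suffix -al.
Number the chain so that the aldehyde carbon is C-1 by definition.
That gives a bromo group at C-5; a methyl group at C-4.
Substituent prefixes are cited in alphabetical order (multiplying prefixes like di-/tri- are ignored for ordering).
Assembling the pieces gives 5-bromo-4-methylheptanal.

5-bromo-4-methylheptanal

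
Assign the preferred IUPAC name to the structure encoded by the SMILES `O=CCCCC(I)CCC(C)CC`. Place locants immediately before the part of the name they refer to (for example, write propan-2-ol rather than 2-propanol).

5-iodo-8-methyldecanal

Counting along the main chain through the –CHO group gives 10 carbons: the parent is decane.
The principal characteristic group is an aldehyde (terminal –CHO), named with the suffix -al.
The numbering direction is chosen so that the aldehyde carbon is C-1 by definition.
This places an iodo group at C-5; a methyl group at C-8.
Substituent prefixes are cited in alphabetical order (multiplying prefixes like di-/tri- are ignored for ordering).
Putting it together: 5-iodo-8-methyldecanal.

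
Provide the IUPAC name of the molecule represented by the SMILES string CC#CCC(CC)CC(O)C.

The longest carbon chain that includes the –OH group and the multiple bond has 8 carbons, so the parent hydride is octane.
An alcohol (–OH) is the principal characteristic group, giving the suffix -ol.
A C≡C triple bond in the chain gives the infix -yne-.
Choose the numbering such that numbering from this end puts the hydroxyl group at C-2 rather than C-7.
That gives the hydroxyl at C-2; the triple bond between C-6 and C-7; an ethyl group at C-4.
The name is 4-ethyloct-6-yn-2-ol.

4-ethyloct-6-yn-2-ol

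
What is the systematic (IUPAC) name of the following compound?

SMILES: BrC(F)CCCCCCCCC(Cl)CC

1-bromo-10-chloro-1-fluorododecane

The longest carbon chain is 12 atoms: the parent is dodecane.
Choose the numbering such that the substituent locant set {1,1,10} is lower than {3,12,12} at the first point of difference.
That gives a bromo group at C-1; a chloro group at C-10; a fluoro group at C-1.
Substituent prefixes are cited in alphabetical order (multiplying prefixes like di-/tri- are ignored for ordering).
Assembling the pieces gives 1-bromo-10-chloro-1-fluorododecane.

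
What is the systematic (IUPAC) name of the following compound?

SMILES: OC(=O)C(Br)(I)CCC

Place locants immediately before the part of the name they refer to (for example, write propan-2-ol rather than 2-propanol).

2-bromo-2-iodopentanoic acid

The longest carbon chain that includes the –COOH group has 5 carbons, so the parent hydride is pentane.
The principal characteristic group is a carboxylic acid (terminal –COOH), named with the suffix -oic acid.
Number the chain so that the carboxylic acid carbon is C-1 by definition.
This places a bromo group at C-2; an iodo group at C-2.
The substituents are ordered alphabetically, ignoring any di-/tri- multipliers.
The name is 2-bromo-2-iodopentanoic acid.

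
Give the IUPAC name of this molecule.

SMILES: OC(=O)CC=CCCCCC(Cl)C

9-chlorodec-3-enoic acid

The longest carbon chain that includes the –COOH group and the multiple bond has 10 carbons, so the parent hydride is decane.
The principal characteristic group is a carboxylic acid (terminal –COOH), named with the suffix -oic acid.
A C=C double bond in the chain gives the infix -ene-.
Choose the numbering such that the carboxylic acid carbon is C-1 by definition.
This places the double bond between C-3 and C-4; a chloro group at C-9.
The name is 9-chlorodec-3-enoic acid.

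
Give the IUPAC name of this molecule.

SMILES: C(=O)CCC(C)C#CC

The longest chain bearing the –CHO group and the multiple bond is 7 carbons long (heptane).
An aldehyde (terminal –CHO) is the principal characteristic group, giving the suffix -al.
A C≡C triple bond in the chain gives the infix -yne-.
Choose the numbering such that the aldehyde carbon is C-1 by definition.
This places the triple bond between C-5 and C-6; a methyl group at C-4.
Putting it together: 4-methylhept-5-ynal.

4-methylhept-5-ynal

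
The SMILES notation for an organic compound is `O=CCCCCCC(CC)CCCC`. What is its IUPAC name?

7-ethylundecanal

Counting along the main chain through the –CHO group gives 11 carbons: the parent is undecane.
The highest-priority functional group is an aldehyde (terminal –CHO), so the name ends in -al.
Choose the numbering such that the aldehyde carbon is C-1 by definition.
That gives an ethyl group at C-7.
Putting it together: 7-ethylundecanal.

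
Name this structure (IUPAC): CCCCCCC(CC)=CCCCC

Counting along the main chain through the multiple bond gives 12 carbons: the parent is dodecane.
The chain contains a C=C double bond, so the unsaturation ending is -ene.
Number the chain so that numbering from this end puts the double bond at C-5 rather than C-7.
That gives the double bond between C-5 and C-6; an ethyl group at C-6.
Assembling the pieces gives 6-ethyldodec-5-ene.

6-ethyldodec-5-ene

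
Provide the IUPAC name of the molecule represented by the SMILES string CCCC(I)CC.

3-iodohexane

The longest carbon chain is 6 atoms: the parent is hexane.
The numbering direction is chosen so that the substituent locant set {3} is lower than {4} at the first point of difference.
This places an iodo group at C-3.
Putting it together: 3-iodohexane.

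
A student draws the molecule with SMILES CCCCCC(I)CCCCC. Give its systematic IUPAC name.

The parent chain contains 11 carbons (undecane).
Both numbering directions give the same locant set; either may be used.
This places an iodo group at C-6.
The name is 6-iodoundecane.

6-iodoundecane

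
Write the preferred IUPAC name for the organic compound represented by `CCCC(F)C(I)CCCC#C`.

The longest carbon chain that includes the multiple bond has 10 carbons, so the parent hydride is decane.
A C≡C triple bond in the chain gives the infix -yne-.
Number the chain so that numbering from this end puts the triple bond at C-1 rather than C-9.
That gives the triple bond between C-1 and C-2; a fluoro group at C-7; an iodo group at C-6.
Substituent prefixes are cited in alphabetical order (multiplying prefixes like di-/tri- are ignored for ordering).
Assembling the pieces gives 7-fluoro-6-iododec-1-yne.

7-fluoro-6-iododec-1-yne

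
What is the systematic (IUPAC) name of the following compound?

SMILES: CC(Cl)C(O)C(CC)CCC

2-chloro-4-ethylheptan-3-ol

Counting along the main chain through the –OH group gives 7 carbons: the parent is heptane.
The highest-priority functional group is an alcohol (–OH), so the name ends in -ol.
Number the chain so that numbering from this end puts the hydroxyl group at C-3 rather than C-5.
That gives the hydroxyl at C-3; a chloro group at C-2; an ethyl group at C-4.
The substituents are ordered alphabetically, ignoring any di-/tri- multipliers.
The name is 2-chloro-4-ethylheptan-3-ol.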